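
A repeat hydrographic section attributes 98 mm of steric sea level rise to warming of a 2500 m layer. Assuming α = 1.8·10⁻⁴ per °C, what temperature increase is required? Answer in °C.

about 0.22 °C

ΔT = Δh/(αH) = 0.098 / (1.8×10⁻⁴ × 2500) ≈ 0.2178 °C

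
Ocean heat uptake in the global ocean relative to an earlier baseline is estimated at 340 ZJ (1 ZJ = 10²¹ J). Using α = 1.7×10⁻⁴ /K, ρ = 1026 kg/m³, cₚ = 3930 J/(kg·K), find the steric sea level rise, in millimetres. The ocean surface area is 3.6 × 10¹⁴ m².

Δh = 39.8 mm

Per unit area: Q = 340×10²¹ / (3.6×10¹⁴) ≈ 9.444×10⁸ J/m²
Δh = αQ/(ρcₚ) = 1.7×10⁻⁴ × 9.444×10⁸ / (1026 × 3930) ≈ 0.039817 m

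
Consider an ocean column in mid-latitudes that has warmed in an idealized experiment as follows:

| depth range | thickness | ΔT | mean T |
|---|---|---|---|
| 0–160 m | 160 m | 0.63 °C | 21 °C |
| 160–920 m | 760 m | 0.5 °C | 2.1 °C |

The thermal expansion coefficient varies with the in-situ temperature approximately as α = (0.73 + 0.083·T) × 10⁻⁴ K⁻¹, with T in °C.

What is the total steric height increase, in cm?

Layer 1: α = (0.73 + 0.083×21)×10⁻⁴ = 2.473×10⁻⁴ K⁻¹
Layer 2: α = (0.73 + 0.083×2.1)×10⁻⁴ = 0.9043×10⁻⁴ K⁻¹
Layer 1: 0.63 × 2.473×10⁻⁴ × 160 = 0.02492784 m
Layer 2: 760 × 0.5 × 0.9043×10⁻⁴ = 0.0343634 m
Δh = 0.02492784 + 0.0343634 = 0.05929124 m

5.9 cm of thermosteric rise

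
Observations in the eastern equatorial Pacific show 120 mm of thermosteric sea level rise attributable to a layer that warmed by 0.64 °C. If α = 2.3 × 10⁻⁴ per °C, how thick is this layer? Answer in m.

H = Δh/(αΔT) = 0.12 / (2.3×10⁻⁴ × 0.64) ≈ 815.2 m

820 m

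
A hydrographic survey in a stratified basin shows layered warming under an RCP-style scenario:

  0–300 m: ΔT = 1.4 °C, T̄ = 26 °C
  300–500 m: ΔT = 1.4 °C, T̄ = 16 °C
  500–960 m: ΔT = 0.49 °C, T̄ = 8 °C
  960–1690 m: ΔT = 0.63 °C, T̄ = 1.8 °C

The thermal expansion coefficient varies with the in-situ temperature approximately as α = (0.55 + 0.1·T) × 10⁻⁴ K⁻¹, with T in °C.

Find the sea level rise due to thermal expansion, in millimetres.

257 mm of thermosteric rise

Layer 1: α = (0.55 + 0.1×26)×10⁻⁴ = 3.15×10⁻⁴ K⁻¹
Layer 2: α = (0.55 + 0.1×16)×10⁻⁴ = 2.15×10⁻⁴ K⁻¹
Layer 3: α = (0.55 + 0.1×8)×10⁻⁴ = 1.35×10⁻⁴ K⁻¹
Layer 4: α = (0.55 + 0.1×1.8)×10⁻⁴ = 0.73×10⁻⁴ K⁻¹
Layer 1: 3.15×10⁻⁴ × 300 × 1.4 = 0.13230 m
2.15×10⁻⁴ × 200 × 1.4 = 0.06020 m
Layer 3: 1.35×10⁻⁴ × 0.49 × 460 = 0.030429 m
Layer 4: 0.63 × 730 × 0.73×10⁻⁴ = 0.0335727 m
Δh = 0.13230 + 0.06020 + 0.030429 + 0.0335727 = 0.2565017 m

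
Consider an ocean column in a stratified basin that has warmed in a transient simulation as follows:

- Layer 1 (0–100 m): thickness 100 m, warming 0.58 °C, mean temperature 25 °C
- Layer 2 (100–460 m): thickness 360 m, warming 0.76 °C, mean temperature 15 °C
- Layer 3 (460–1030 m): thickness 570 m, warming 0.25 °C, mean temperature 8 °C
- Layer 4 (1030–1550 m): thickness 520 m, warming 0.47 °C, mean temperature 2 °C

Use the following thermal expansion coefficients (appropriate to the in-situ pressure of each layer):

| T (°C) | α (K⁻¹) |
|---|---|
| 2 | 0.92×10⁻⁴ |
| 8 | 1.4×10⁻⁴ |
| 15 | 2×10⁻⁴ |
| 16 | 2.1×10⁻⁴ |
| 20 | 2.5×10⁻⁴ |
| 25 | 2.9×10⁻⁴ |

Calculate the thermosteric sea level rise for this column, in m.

about 0.114 m

Layer 1 at 25 °C → α = 2.9×10⁻⁴ K⁻¹
Layer 2 at 15 °C → α = 2×10⁻⁴ K⁻¹
Layer 3 at 8 °C → α = 1.4×10⁻⁴ K⁻¹
Layer 4 at 2 °C → α = 0.92×10⁻⁴ K⁻¹
Layer 1: 0.58 × 2.9×10⁻⁴ × 100 = 0.01682 m
100–460 m: 2×10⁻⁴ × 0.76 × 360 = 0.05472 m
570 × 1.4×10⁻⁴ × 0.25 = 0.01995 m
1030–1550 m: 520 × 0.47 × 0.92×10⁻⁴ = 0.0224848 m
Δh = 0.01682 + 0.05472 + 0.01995 + 0.0224848 = 0.1139748 m ≈ 0.114 m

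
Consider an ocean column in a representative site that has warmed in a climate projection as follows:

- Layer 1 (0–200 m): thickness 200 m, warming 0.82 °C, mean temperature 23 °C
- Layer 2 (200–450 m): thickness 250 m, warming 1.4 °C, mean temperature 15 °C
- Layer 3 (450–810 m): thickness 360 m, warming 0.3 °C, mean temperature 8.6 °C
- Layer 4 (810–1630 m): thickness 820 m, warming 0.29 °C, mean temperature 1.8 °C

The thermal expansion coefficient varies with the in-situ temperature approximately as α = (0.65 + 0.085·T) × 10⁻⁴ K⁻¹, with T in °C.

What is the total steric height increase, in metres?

Layer 1: α = (0.65 + 0.085×23)×10⁻⁴ = 2.605×10⁻⁴ K⁻¹
Layer 2: α = (0.65 + 0.085×15)×10⁻⁴ = 1.925×10⁻⁴ K⁻¹
Layer 3: α = (0.65 + 0.085×8.6)×10⁻⁴ = 1.381×10⁻⁴ K⁻¹
Layer 4: α = (0.65 + 0.085×1.8)×10⁻⁴ = 0.803×10⁻⁴ K⁻¹
2.605×10⁻⁴ × 0.82 × 200 = 0.042722 m
Layer 2: 1.4 × 1.925×10⁻⁴ × 250 = 0.067375 m
0.3 × 1.381×10⁻⁴ × 360 = 0.0149148 m
820 × 0.803×10⁻⁴ × 0.29 = 0.01909534 m
Δh = 0.042722 + 0.067375 + 0.0149148 + 0.01909534 = 0.14410714 m

Δh ≈ 0.144 m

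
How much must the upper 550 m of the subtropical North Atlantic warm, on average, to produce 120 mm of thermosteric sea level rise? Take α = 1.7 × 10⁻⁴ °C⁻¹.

ΔT = Δh/(αH) = 0.12 / (1.7×10⁻⁴ × 550) ≈ 1.283 K

ΔT ≈ 1.3 K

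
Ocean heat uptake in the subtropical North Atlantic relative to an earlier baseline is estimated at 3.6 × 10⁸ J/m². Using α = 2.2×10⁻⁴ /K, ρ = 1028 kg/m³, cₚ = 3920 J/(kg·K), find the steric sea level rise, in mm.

20 mm

Δh = αQ/(ρcₚ) = 2.2×10⁻⁴ × 3.6×10⁸ / (1028 × 3920) ≈ 0.019654 m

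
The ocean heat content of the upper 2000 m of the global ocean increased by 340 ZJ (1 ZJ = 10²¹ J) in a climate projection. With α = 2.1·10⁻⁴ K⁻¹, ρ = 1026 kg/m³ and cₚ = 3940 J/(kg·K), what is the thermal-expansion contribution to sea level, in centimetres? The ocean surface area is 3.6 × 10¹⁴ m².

Per unit area: Q = 340×10²¹ / (3.6×10¹⁴) ≈ 9.444×10⁸ J/m²
Δh = αQ/(ρcₚ) = 2.1×10⁻⁴ × 9.444×10⁸ / (1026 × 3940) ≈ 0.04906 m

4.91 cm of thermosteric rise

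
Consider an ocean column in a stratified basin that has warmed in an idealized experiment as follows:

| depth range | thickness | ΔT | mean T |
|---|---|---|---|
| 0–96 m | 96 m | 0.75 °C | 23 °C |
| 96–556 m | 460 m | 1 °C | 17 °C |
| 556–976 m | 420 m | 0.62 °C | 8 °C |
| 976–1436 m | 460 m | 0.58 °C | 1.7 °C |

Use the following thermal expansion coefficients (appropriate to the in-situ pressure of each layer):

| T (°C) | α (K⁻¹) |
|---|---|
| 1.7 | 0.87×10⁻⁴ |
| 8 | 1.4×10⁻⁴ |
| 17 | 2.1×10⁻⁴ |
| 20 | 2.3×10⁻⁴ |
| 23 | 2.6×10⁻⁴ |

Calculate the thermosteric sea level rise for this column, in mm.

Δh ≈ 175 mm

Layer 1 at 23 °C → α = 2.6×10⁻⁴ K⁻¹
Layer 2 at 17 °C → α = 2.1×10⁻⁴ K⁻¹
Layer 3 at 8 °C → α = 1.4×10⁻⁴ K⁻¹
Layer 4 at 1.7 °C → α = 0.87×10⁻⁴ K⁻¹
Layer 1: 0.75 × 2.6×10⁻⁴ × 96 = 0.01872 m
96–556 m: 460 × 2.1×10⁻⁴ × 1 = 0.09660 m
Layer 3: 420 × 0.62 × 1.4×10⁻⁴ = 0.036456 m
976–1436 m: 0.87×10⁻⁴ × 0.58 × 460 = 0.0232116 m
Δh = 0.01872 + 0.09660 + 0.036456 + 0.0232116 = 0.1749876 m ≈ 175 mm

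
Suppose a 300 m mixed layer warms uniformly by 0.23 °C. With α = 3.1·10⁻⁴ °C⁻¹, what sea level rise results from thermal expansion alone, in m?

Δh = αΔT·H = 3.1×10⁻⁴ × 0.23 × 300 = 0.02139 m

Δh ≈ 0.0214 m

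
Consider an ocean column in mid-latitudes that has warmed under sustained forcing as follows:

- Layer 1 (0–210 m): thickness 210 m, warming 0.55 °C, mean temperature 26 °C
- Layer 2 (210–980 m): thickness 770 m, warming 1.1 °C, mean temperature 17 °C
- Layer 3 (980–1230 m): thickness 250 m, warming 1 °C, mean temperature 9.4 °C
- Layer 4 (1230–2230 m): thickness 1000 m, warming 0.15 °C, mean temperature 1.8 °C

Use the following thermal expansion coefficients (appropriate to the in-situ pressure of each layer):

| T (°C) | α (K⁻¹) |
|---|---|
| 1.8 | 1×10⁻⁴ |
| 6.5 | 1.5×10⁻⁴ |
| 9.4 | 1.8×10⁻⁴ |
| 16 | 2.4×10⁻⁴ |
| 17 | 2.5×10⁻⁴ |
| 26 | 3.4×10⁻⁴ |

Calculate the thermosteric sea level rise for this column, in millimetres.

310 mm

Layer 1 at 26 °C → α = 3.4×10⁻⁴ K⁻¹
Layer 2 at 17 °C → α = 2.5×10⁻⁴ K⁻¹
Layer 3 at 9.4 °C → α = 1.8×10⁻⁴ K⁻¹
Layer 4 at 1.8 °C → α = 1×10⁻⁴ K⁻¹
Layer 1: 3.4×10⁻⁴ × 210 × 0.55 = 0.03927 m
Layer 2: 2.5×10⁻⁴ × 770 × 1.1 = 0.21175 m
980–1230 m: 1 × 250 × 1.8×10⁻⁴ = 0.04500 m
1230–2230 m: 0.15 × 1×10⁻⁴ × 1000 = 0.01500 m
Δh = 0.03927 + 0.21175 + 0.04500 + 0.01500 = 0.31102 m ≈ 310 mm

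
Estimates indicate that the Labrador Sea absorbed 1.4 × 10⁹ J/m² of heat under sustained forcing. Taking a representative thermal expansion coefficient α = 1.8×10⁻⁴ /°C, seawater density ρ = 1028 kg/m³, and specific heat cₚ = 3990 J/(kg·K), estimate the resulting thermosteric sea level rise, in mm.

about 61 mm

Δh = αQ/(ρcₚ) = 1.8×10⁻⁴ × 1.4×10⁹ / (1028 × 3990) ≈ 0.061438 m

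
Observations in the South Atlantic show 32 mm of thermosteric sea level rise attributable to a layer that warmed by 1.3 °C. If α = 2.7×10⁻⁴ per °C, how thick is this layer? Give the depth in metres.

H = Δh/(αΔT) = 0.032 / (2.7×10⁻⁴ × 1.3) ≈ 91.17 m

about 91 m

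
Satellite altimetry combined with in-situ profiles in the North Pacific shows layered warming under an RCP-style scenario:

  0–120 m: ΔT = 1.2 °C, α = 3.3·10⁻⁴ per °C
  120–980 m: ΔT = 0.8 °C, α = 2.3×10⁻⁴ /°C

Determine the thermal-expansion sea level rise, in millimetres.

120 × 1.2 × 3.3×10⁻⁴ = 0.04752 m
Layer 2: 860 × 2.3×10⁻⁴ × 0.8 = 0.15824 m
Δh = 0.04752 + 0.15824 = 0.20576 m

about 206 mm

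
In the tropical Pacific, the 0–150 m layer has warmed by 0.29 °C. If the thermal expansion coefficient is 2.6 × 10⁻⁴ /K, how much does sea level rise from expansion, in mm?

11 mm

Δh = αΔT·H = 2.6×10⁻⁴ × 0.29 × 150 = 0.01131 m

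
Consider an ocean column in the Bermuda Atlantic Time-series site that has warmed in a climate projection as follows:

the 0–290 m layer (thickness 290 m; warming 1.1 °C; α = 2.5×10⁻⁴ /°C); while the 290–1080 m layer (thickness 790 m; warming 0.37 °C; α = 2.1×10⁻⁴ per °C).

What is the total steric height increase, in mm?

Δh ≈ 141 mm

Layer 1: 2.5×10⁻⁴ × 290 × 1.1 = 0.07975 m
0.37 × 2.1×10⁻⁴ × 790 = 0.061383 m
Δh = 0.07975 + 0.061383 = 0.141133 m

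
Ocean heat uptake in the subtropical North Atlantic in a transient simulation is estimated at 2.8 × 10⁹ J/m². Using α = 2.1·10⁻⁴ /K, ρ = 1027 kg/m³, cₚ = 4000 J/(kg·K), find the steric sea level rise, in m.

Δh = αQ/(ρcₚ) = 2.1×10⁻⁴ × 2.8×10⁹ / (1027 × 4000) ≈ 0.14314 m

Δh ≈ 0.143 m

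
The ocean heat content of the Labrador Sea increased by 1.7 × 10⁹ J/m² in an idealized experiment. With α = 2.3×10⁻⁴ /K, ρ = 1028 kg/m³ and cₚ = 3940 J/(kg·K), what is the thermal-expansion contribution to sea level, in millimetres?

Δh = 96.5 mm

Δh = αQ/(ρcₚ) = 2.3×10⁻⁴ × 1.7×10⁹ / (1028 × 3940) ≈ 0.096536 m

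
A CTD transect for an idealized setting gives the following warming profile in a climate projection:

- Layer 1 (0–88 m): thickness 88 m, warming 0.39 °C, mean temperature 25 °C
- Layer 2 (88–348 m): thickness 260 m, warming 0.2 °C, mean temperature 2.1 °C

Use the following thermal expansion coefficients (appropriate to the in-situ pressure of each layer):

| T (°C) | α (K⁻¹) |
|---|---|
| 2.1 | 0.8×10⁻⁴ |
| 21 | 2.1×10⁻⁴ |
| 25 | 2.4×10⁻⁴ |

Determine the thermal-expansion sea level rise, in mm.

12.4 mm

Layer 1 at 25 °C → α = 2.4×10⁻⁴ K⁻¹
Layer 2 at 2.1 °C → α = 0.8×10⁻⁴ K⁻¹
Layer 1: 0.39 × 2.4×10⁻⁴ × 88 = 0.0082368 m
88–348 m: 0.2 × 0.8×10⁻⁴ × 260 = 0.00416 m
Δh = 0.0082368 + 0.00416 = 0.0123968 m ≈ 12.4 mm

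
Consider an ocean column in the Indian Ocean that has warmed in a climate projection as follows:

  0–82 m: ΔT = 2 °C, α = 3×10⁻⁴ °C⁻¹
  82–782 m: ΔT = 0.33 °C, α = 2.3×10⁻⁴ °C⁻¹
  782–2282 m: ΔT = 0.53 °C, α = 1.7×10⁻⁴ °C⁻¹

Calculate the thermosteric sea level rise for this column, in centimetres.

0–82 m: 2 × 82 × 3×10⁻⁴ = 0.04920 m
82–782 m: 700 × 2.3×10⁻⁴ × 0.33 = 0.05313 m
Layer 3: 1.7×10⁻⁴ × 1500 × 0.53 = 0.13515 m
Δh = 0.04920 + 0.05313 + 0.13515 = 0.23748 m ≈ 23.7 cm

23.7 cm of thermosteric rise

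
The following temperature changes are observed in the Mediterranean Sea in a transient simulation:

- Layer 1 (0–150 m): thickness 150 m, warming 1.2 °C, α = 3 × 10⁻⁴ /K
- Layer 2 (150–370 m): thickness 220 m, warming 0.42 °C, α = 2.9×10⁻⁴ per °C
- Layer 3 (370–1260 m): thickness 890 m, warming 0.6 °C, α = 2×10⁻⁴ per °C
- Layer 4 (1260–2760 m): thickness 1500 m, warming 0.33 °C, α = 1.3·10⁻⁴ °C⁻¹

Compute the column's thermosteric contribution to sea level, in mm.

252 mm

0–150 m: 3×10⁻⁴ × 1.2 × 150 = 0.05400 m
150–370 m: 220 × 2.9×10⁻⁴ × 0.42 = 0.026796 m
370–1260 m: 0.6 × 2×10⁻⁴ × 890 = 0.10680 m
1500 × 1.3×10⁻⁴ × 0.33 = 0.06435 m
Δh = 0.05400 + 0.026796 + 0.10680 + 0.06435 = 0.251946 m ≈ 252 mm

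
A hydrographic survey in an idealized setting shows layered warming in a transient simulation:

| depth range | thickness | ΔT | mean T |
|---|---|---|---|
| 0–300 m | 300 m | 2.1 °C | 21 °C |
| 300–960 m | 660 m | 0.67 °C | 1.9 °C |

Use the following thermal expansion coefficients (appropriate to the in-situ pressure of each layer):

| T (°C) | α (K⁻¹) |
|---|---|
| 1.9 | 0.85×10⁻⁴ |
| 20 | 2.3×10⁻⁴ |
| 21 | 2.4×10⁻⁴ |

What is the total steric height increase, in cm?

Layer 1 at 21 °C → α = 2.4×10⁻⁴ K⁻¹
Layer 2 at 1.9 °C → α = 0.85×10⁻⁴ K⁻¹
Layer 1: 300 × 2.1 × 2.4×10⁻⁴ = 0.15120 m
Layer 2: 660 × 0.67 × 0.85×10⁻⁴ = 0.037587 m
Δh = 0.15120 + 0.037587 = 0.188787 m ≈ 18.9 cm

Δh ≈ 18.9 cm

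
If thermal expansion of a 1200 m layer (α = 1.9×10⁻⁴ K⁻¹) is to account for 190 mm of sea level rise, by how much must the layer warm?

ΔT = Δh/(αH) = 0.19 / (1.9×10⁻⁴ × 1200) ≈ 0.8333 °C

about 0.833 °C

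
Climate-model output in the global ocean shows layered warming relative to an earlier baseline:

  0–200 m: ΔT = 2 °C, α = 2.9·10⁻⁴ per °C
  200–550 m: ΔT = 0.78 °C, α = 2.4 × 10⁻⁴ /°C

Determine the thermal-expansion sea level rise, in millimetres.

180 mm of thermosteric rise

Layer 1: 2 × 200 × 2.9×10⁻⁴ = 0.11600 m
200–550 m: 2.4×10⁻⁴ × 350 × 0.78 = 0.06552 m
Δh = 0.11600 + 0.06552 = 0.18152 m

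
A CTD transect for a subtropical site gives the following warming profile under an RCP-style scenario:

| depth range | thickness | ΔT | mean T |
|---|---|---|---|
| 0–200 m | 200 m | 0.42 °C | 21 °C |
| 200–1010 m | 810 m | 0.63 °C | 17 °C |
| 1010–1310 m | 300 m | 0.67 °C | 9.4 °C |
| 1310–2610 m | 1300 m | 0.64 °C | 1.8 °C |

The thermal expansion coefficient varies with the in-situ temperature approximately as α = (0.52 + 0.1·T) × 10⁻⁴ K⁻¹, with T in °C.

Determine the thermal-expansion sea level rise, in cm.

Δh = 22.3 cm

Layer 1: α = (0.52 + 0.1×21)×10⁻⁴ = 2.62×10⁻⁴ K⁻¹
Layer 2: α = (0.52 + 0.1×17)×10⁻⁴ = 2.22×10⁻⁴ K⁻¹
Layer 3: α = (0.52 + 0.1×9.4)×10⁻⁴ = 1.46×10⁻⁴ K⁻¹
Layer 4: α = (0.52 + 0.1×1.8)×10⁻⁴ = 0.7×10⁻⁴ K⁻¹
200 × 0.42 × 2.62×10⁻⁴ = 0.022008 m
Layer 2: 0.63 × 810 × 2.22×10⁻⁴ = 0.1132866 m
Layer 3: 0.67 × 300 × 1.46×10⁻⁴ = 0.029346 m
Layer 4: 0.64 × 1300 × 0.7×10⁻⁴ = 0.05824 m
Δh = 0.022008 + 0.1132866 + 0.029346 + 0.05824 = 0.2228806 m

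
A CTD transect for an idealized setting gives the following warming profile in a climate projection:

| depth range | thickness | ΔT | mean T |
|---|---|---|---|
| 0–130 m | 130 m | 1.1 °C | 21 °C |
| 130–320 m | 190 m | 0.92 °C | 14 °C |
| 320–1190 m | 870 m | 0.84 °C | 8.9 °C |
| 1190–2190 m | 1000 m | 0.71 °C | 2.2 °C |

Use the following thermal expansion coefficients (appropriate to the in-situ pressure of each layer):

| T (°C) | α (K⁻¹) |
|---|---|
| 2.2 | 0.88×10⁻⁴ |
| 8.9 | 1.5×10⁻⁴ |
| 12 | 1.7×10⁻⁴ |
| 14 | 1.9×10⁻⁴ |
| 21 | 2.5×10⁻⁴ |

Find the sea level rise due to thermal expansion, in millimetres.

Layer 1 at 21 °C → α = 2.5×10⁻⁴ K⁻¹
Layer 2 at 14 °C → α = 1.9×10⁻⁴ K⁻¹
Layer 3 at 8.9 °C → α = 1.5×10⁻⁴ K⁻¹
Layer 4 at 2.2 °C → α = 0.88×10⁻⁴ K⁻¹
0–130 m: 1.1 × 2.5×10⁻⁴ × 130 = 0.03575 m
130–320 m: 1.9×10⁻⁴ × 0.92 × 190 = 0.033212 m
0.84 × 870 × 1.5×10⁻⁴ = 0.10962 m
Layer 4: 1000 × 0.71 × 0.88×10⁻⁴ = 0.06248 m
Δh = 0.03575 + 0.033212 + 0.10962 + 0.06248 = 0.241062 m

Δh ≈ 240 mm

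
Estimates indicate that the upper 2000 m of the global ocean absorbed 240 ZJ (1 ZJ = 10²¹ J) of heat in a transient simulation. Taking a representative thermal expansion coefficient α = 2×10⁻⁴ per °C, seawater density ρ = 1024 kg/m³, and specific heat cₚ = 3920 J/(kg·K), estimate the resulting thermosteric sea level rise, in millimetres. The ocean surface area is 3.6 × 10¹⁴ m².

33.2 mm

Per unit area: Q = 240×10²¹ / (3.6×10¹⁴) ≈ 6.667×10⁸ J/m²
Δh = αQ/(ρcₚ) = 2×10⁻⁴ × 6.667×10⁸ / (1024 × 3920) ≈ 0.033218 m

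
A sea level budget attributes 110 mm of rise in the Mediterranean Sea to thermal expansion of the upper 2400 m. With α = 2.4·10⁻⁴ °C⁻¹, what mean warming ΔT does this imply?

0.191 °C

ΔT = Δh/(αH) = 0.11 / (2.4×10⁻⁴ × 2400) ≈ 0.1910 °C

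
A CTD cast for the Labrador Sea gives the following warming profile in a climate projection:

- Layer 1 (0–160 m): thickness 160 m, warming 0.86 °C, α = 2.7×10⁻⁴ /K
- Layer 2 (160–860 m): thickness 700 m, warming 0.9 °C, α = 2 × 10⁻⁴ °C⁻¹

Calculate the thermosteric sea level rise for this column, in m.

0.163 m

Layer 1: 2.7×10⁻⁴ × 160 × 0.86 = 0.037152 m
Layer 2: 2×10⁻⁴ × 0.9 × 700 = 0.12600 m
Δh = 0.037152 + 0.12600 = 0.163152 m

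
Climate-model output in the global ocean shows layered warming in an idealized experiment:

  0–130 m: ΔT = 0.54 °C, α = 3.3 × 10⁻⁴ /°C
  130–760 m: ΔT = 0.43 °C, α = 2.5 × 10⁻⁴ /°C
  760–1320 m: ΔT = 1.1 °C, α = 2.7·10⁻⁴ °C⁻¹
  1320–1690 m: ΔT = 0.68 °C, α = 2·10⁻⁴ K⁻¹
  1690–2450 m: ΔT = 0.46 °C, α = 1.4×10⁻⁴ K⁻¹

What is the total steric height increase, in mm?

356 mm of thermosteric rise

130 × 3.3×10⁻⁴ × 0.54 = 0.023166 m
Layer 2: 0.43 × 630 × 2.5×10⁻⁴ = 0.067725 m
Layer 3: 1.1 × 560 × 2.7×10⁻⁴ = 0.16632 m
Layer 4: 370 × 0.68 × 2×10⁻⁴ = 0.05032 m
1.4×10⁻⁴ × 0.46 × 760 = 0.048944 m
Δh = 0.023166 + 0.067725 + 0.16632 + 0.05032 + 0.048944 = 0.356475 m ≈ 356 mm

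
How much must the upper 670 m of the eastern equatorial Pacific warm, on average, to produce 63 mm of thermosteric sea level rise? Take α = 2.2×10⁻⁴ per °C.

0.427 K

ΔT = Δh/(αH) = 0.063 / (2.2×10⁻⁴ × 670) ≈ 0.4274 K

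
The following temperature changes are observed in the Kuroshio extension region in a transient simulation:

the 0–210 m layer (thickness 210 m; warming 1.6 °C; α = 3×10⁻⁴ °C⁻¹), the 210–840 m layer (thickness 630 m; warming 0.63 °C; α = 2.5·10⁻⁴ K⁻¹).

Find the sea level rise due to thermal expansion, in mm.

200 mm

Layer 1: 1.6 × 3×10⁻⁴ × 210 = 0.10080 m
210–840 m: 2.5×10⁻⁴ × 630 × 0.63 = 0.099225 m
Δh = 0.10080 + 0.099225 = 0.200025 m ≈ 200 mm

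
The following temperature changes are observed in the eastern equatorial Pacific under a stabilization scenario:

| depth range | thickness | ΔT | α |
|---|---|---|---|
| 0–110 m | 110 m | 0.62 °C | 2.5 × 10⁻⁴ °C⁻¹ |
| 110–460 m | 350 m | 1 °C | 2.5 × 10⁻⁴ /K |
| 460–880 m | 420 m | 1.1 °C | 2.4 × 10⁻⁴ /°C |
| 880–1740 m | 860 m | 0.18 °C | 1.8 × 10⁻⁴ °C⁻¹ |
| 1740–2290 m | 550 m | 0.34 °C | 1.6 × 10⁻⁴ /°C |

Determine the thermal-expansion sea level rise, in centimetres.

Δh ≈ 27.3 cm

2.5×10⁻⁴ × 0.62 × 110 = 0.01705 m
1 × 350 × 2.5×10⁻⁴ = 0.08750 m
420 × 1.1 × 2.4×10⁻⁴ = 0.11088 m
880–1740 m: 1.8×10⁻⁴ × 860 × 0.18 = 0.027864 m
Layer 5: 1.6×10⁻⁴ × 0.34 × 550 = 0.02992 m
Δh = 0.01705 + 0.08750 + 0.11088 + 0.027864 + 0.02992 = 0.273214 m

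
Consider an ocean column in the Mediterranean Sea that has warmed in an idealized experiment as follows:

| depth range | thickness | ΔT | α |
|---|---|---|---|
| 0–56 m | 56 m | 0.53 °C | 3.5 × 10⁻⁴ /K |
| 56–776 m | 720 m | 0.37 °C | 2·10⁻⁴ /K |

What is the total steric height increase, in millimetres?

63.7 mm of thermosteric rise

3.5×10⁻⁴ × 56 × 0.53 = 0.010388 m
56–776 m: 2×10⁻⁴ × 720 × 0.37 = 0.05328 m
Δh = 0.010388 + 0.05328 = 0.063668 m ≈ 63.7 mm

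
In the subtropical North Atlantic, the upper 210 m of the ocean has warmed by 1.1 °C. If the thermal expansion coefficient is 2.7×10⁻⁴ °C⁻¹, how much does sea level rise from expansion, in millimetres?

Δh = αΔT·H = 2.7×10⁻⁴ × 1.1 × 210 = 0.06237 m

62 mm of thermosteric rise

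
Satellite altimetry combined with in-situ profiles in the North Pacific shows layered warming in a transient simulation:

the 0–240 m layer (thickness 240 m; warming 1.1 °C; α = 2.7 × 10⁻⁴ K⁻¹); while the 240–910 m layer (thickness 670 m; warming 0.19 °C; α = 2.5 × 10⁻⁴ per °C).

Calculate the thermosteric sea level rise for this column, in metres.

0.103 m

1.1 × 2.7×10⁻⁴ × 240 = 0.07128 m
2.5×10⁻⁴ × 670 × 0.19 = 0.031825 m
Δh = 0.07128 + 0.031825 = 0.103105 m ≈ 0.103 m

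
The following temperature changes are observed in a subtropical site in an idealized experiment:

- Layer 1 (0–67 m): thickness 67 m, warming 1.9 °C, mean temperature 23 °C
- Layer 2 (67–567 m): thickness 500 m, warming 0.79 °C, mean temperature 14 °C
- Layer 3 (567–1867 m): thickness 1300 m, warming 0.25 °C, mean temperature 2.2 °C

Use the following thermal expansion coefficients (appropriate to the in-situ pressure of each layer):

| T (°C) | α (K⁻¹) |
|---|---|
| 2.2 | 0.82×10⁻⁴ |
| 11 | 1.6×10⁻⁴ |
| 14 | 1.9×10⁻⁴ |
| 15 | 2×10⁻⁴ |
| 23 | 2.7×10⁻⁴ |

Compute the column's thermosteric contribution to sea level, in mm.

about 136 mm

Layer 1 at 23 °C → α = 2.7×10⁻⁴ K⁻¹
Layer 2 at 14 °C → α = 1.9×10⁻⁴ K⁻¹
Layer 3 at 2.2 °C → α = 0.82×10⁻⁴ K⁻¹
0–67 m: 1.9 × 67 × 2.7×10⁻⁴ = 0.034371 m
1.9×10⁻⁴ × 500 × 0.79 = 0.07505 m
0.82×10⁻⁴ × 1300 × 0.25 = 0.02665 m
Δh = 0.034371 + 0.07505 + 0.02665 = 0.136071 m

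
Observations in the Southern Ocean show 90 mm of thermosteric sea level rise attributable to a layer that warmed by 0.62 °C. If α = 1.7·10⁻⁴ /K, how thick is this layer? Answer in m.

H = Δh/(αΔT) = 0.09 / (1.7×10⁻⁴ × 0.62) ≈ 853.9 m

about 854 m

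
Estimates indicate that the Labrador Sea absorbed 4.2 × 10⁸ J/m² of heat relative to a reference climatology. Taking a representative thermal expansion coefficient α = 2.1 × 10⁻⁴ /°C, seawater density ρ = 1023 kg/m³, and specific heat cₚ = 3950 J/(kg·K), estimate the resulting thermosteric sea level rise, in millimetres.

Δh = αQ/(ρcₚ) = 2.1×10⁻⁴ × 4.2×10⁸ / (1023 × 3950) ≈ 0.021827 m

Δh = 22 mm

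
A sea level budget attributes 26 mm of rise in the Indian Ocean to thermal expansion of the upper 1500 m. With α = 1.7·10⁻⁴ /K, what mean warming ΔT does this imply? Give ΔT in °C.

ΔT = Δh/(αH) = 0.026 / (1.7×10⁻⁴ × 1500) ≈ 0.1020 °C

0.102 °C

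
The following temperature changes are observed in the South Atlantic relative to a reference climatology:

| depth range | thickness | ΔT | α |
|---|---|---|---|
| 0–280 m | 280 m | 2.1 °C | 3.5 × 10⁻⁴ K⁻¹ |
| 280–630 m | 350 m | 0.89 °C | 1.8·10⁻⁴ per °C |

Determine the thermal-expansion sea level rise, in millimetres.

about 260 mm

0–280 m: 280 × 3.5×10⁻⁴ × 2.1 = 0.20580 m
280–630 m: 0.89 × 1.8×10⁻⁴ × 350 = 0.05607 m
Δh = 0.20580 + 0.05607 = 0.26187 m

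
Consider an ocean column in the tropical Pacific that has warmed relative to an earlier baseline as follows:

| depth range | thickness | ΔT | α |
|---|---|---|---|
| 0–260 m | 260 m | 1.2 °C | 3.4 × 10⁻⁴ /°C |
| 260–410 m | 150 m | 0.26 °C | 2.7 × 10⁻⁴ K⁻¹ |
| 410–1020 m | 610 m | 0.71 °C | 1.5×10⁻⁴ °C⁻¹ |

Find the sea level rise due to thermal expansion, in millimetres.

0–260 m: 1.2 × 3.4×10⁻⁴ × 260 = 0.10608 m
260–410 m: 150 × 2.7×10⁻⁴ × 0.26 = 0.01053 m
Layer 3: 610 × 1.5×10⁻⁴ × 0.71 = 0.064965 m
Δh = 0.10608 + 0.01053 + 0.064965 = 0.181575 m ≈ 182 mm

Δh ≈ 182 mm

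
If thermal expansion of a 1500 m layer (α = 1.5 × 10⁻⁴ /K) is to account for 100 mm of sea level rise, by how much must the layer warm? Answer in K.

0.444 K

ΔT = Δh/(αH) = 0.1 / (1.5×10⁻⁴ × 1500) ≈ 0.4444 K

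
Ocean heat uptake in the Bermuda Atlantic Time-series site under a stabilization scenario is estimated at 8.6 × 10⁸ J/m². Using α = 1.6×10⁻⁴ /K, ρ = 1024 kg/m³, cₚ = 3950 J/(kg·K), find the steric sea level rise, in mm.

Δh = 34.0 mm

Δh = αQ/(ρcₚ) = 1.6×10⁻⁴ × 8.6×10⁸ / (1024 × 3950) ≈ 0.034019 m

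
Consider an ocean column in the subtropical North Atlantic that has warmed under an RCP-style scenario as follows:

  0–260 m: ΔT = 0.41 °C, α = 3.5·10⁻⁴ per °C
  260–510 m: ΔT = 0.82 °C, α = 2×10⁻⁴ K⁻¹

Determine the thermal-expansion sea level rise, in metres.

Δh ≈ 0.0783 m

0–260 m: 260 × 0.41 × 3.5×10⁻⁴ = 0.03731 m
Layer 2: 250 × 0.82 × 2×10⁻⁴ = 0.04100 m
Δh = 0.03731 + 0.04100 = 0.07831 m ≈ 0.0783 m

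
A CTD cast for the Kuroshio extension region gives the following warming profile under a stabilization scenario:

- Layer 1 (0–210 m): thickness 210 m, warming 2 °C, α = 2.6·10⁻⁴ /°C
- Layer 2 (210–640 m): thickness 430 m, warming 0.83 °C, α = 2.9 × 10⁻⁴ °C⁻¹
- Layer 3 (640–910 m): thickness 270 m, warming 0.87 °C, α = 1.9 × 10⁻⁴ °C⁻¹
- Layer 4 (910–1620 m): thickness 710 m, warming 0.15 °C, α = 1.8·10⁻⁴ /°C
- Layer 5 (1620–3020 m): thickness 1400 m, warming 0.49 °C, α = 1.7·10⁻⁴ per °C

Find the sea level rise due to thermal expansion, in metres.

about 0.39 m

Layer 1: 2 × 2.6×10⁻⁴ × 210 = 0.10920 m
Layer 2: 2.9×10⁻⁴ × 0.83 × 430 = 0.103501 m
270 × 0.87 × 1.9×10⁻⁴ = 0.044631 m
Layer 4: 710 × 1.8×10⁻⁴ × 0.15 = 0.01917 m
0.49 × 1.7×10⁻⁴ × 1400 = 0.11662 m
Δh = 0.10920 + 0.103501 + 0.044631 + 0.01917 + 0.11662 = 0.393122 m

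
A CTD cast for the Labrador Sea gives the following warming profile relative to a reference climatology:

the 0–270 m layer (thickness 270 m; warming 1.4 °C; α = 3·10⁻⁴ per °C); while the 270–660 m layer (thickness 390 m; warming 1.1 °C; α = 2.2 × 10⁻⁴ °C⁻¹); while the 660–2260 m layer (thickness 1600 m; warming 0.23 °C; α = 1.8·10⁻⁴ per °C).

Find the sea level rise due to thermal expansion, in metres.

0.27 m

1.4 × 3×10⁻⁴ × 270 = 0.11340 m
Layer 2: 1.1 × 2.2×10⁻⁴ × 390 = 0.09438 m
660–2260 m: 1600 × 1.8×10⁻⁴ × 0.23 = 0.06624 m
Δh = 0.11340 + 0.09438 + 0.06624 = 0.27402 m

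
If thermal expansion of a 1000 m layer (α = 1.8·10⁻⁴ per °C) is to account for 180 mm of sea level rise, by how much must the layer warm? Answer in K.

about 1.0 K

ΔT = Δh/(αH) = 0.18 / (1.8×10⁻⁴ × 1000) = 1.000 K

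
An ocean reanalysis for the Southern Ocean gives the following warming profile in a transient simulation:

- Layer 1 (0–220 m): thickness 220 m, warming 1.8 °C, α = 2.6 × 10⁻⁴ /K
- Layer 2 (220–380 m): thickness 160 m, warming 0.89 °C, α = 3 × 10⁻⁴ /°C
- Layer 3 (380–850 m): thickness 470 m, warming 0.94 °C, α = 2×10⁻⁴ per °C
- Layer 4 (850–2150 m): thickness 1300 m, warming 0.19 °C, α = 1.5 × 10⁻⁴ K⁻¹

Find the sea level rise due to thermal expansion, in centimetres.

1.8 × 2.6×10⁻⁴ × 220 = 0.10296 m
220–380 m: 0.89 × 160 × 3×10⁻⁴ = 0.04272 m
380–850 m: 0.94 × 470 × 2×10⁻⁴ = 0.08836 m
Layer 4: 1.5×10⁻⁴ × 1300 × 0.19 = 0.03705 m
Δh = 0.10296 + 0.04272 + 0.08836 + 0.03705 = 0.27109 m

Δh = 27.1 cm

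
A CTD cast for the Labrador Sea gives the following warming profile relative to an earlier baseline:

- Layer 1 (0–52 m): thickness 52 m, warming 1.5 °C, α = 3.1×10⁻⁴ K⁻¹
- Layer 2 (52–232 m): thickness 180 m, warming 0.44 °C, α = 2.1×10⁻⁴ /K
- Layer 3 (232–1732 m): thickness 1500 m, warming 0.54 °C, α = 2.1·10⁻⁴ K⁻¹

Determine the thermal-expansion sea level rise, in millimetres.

Δh ≈ 211 mm

0–52 m: 52 × 1.5 × 3.1×10⁻⁴ = 0.02418 m
Layer 2: 180 × 0.44 × 2.1×10⁻⁴ = 0.016632 m
Layer 3: 0.54 × 1500 × 2.1×10⁻⁴ = 0.17010 m
Δh = 0.02418 + 0.016632 + 0.17010 = 0.210912 m ≈ 211 mm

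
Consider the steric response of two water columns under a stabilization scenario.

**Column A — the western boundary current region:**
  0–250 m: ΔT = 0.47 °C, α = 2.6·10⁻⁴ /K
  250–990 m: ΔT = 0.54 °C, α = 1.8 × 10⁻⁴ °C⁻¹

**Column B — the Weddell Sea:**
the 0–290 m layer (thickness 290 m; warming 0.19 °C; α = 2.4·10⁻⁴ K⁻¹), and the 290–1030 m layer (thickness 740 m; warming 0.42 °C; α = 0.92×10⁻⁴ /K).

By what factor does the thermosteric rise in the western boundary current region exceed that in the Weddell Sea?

A 250 × 2.6×10⁻⁴ × 0.47 = 0.03055 m
A 250–990 m: 740 × 0.54 × 1.8×10⁻⁴ = 0.071928 m
A total: 0.102478 m
B 0.19 × 2.4×10⁻⁴ × 290 = 0.013224 m
B 740 × 0.42 × 0.92×10⁻⁴ = 0.0285936 m
B total: 0.0418176 m
Ratio: 0.102478 / 0.0418176 ≈ 2.451

a factor of 2.5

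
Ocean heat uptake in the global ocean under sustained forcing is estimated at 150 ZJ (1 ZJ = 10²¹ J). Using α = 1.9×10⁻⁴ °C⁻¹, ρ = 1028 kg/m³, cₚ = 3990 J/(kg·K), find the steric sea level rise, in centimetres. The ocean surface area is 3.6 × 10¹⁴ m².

Per unit area: Q = 150×10²¹ / (3.6×10¹⁴) ≈ 4.167×10⁸ J/m²
Δh = αQ/(ρcₚ) = 1.9×10⁻⁴ × 4.167×10⁸ / (1028 × 3990) ≈ 0.019302 m

Δh = 1.93 cm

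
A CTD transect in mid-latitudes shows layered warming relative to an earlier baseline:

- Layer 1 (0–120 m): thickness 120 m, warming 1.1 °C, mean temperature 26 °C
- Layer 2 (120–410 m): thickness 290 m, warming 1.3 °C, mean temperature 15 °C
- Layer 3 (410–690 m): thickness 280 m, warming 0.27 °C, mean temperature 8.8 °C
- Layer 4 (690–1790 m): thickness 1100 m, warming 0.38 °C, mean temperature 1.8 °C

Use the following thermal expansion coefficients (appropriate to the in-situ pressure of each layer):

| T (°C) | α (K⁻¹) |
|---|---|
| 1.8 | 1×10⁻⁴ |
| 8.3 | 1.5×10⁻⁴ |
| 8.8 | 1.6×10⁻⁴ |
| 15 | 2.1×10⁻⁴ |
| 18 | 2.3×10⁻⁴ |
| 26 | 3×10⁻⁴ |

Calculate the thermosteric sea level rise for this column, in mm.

Layer 1 at 26 °C → α = 3×10⁻⁴ K⁻¹
Layer 2 at 15 °C → α = 2.1×10⁻⁴ K⁻¹
Layer 3 at 8.8 °C → α = 1.6×10⁻⁴ K⁻¹
Layer 4 at 1.8 °C → α = 1×10⁻⁴ K⁻¹
3×10⁻⁴ × 1.1 × 120 = 0.03960 m
Layer 2: 290 × 2.1×10⁻⁴ × 1.3 = 0.07917 m
0.27 × 1.6×10⁻⁴ × 280 = 0.012096 m
690–1790 m: 1×10⁻⁴ × 0.38 × 1100 = 0.04180 m
Δh = 0.03960 + 0.07917 + 0.012096 + 0.04180 = 0.172666 m ≈ 173 mm

Δh ≈ 173 mm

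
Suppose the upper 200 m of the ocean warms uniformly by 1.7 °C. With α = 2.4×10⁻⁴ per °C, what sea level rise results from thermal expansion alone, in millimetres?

Δh = αΔT·H = 2.4×10⁻⁴ × 1.7 × 200 = 0.08160 m

Δh ≈ 81.6 mm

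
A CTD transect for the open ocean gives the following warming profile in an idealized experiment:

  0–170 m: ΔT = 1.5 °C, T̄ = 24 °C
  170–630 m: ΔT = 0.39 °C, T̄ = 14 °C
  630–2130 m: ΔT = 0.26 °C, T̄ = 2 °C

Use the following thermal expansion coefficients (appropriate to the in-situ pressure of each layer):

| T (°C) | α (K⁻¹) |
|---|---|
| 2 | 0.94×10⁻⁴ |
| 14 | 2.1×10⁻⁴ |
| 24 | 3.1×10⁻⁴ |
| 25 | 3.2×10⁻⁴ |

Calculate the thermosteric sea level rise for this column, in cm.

Layer 1 at 24 °C → α = 3.1×10⁻⁴ K⁻¹
Layer 2 at 14 °C → α = 2.1×10⁻⁴ K⁻¹
Layer 3 at 2 °C → α = 0.94×10⁻⁴ K⁻¹
0–170 m: 3.1×10⁻⁴ × 1.5 × 170 = 0.07905 m
Layer 2: 0.39 × 460 × 2.1×10⁻⁴ = 0.037674 m
630–2130 m: 0.26 × 1500 × 0.94×10⁻⁴ = 0.03666 m
Δh = 0.07905 + 0.037674 + 0.03666 = 0.153384 m

15.3 cm of thermosteric rise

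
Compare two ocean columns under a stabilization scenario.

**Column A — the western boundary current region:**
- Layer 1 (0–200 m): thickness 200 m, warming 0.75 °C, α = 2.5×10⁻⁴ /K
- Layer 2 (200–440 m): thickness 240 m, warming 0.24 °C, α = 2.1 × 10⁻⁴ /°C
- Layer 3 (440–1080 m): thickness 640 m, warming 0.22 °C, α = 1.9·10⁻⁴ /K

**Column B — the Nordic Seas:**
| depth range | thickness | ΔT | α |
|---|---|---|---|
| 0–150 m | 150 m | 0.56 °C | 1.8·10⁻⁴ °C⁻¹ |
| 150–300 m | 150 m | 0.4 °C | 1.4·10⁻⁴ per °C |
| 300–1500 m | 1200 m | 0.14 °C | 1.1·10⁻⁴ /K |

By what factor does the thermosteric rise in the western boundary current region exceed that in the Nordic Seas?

≈ 1.82×

A 0–200 m: 0.75 × 200 × 2.5×10⁻⁴ = 0.03750 m
A 200–440 m: 0.24 × 240 × 2.1×10⁻⁴ = 0.012096 m
A 440–1080 m: 640 × 0.22 × 1.9×10⁻⁴ = 0.026752 m
A total: 0.076348 m
B 150 × 1.8×10⁻⁴ × 0.56 = 0.01512 m
B 1.4×10⁻⁴ × 150 × 0.4 = 0.00840 m
B 300–1500 m: 1.1×10⁻⁴ × 0.14 × 1200 = 0.01848 m
B total: 0.04200 m
Ratio: 0.076348 / 0.04200 ≈ 1.818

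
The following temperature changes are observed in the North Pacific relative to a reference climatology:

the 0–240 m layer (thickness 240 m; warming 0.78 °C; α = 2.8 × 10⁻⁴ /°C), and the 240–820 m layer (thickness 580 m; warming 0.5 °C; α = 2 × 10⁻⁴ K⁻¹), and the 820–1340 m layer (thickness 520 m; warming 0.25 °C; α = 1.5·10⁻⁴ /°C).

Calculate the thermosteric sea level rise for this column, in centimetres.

Layer 1: 0.78 × 2.8×10⁻⁴ × 240 = 0.052416 m
240–820 m: 580 × 0.5 × 2×10⁻⁴ = 0.05800 m
0.25 × 520 × 1.5×10⁻⁴ = 0.01950 m
Δh = 0.052416 + 0.05800 + 0.01950 = 0.129916 m

13 cm of thermosteric rise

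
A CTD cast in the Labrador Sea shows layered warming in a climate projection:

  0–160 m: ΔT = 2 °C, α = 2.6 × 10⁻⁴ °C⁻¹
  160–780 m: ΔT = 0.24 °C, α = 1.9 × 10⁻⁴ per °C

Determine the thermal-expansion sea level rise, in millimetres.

2.6×10⁻⁴ × 160 × 2 = 0.08320 m
Layer 2: 0.24 × 1.9×10⁻⁴ × 620 = 0.028272 m
Δh = 0.08320 + 0.028272 = 0.111472 m

110 mm of thermosteric rise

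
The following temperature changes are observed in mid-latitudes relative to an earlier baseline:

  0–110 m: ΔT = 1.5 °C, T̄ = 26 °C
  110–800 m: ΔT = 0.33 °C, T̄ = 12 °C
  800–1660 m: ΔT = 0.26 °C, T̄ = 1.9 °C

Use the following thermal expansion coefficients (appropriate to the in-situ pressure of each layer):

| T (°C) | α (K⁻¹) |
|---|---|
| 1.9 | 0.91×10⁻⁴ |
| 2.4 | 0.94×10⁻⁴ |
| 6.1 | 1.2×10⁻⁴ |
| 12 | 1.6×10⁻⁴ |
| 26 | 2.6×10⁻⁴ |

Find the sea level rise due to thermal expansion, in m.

Layer 1 at 26 °C → α = 2.6×10⁻⁴ K⁻¹
Layer 2 at 12 °C → α = 1.6×10⁻⁴ K⁻¹
Layer 3 at 1.9 °C → α = 0.91×10⁻⁴ K⁻¹
0–110 m: 110 × 2.6×10⁻⁴ × 1.5 = 0.04290 m
Layer 2: 690 × 1.6×10⁻⁴ × 0.33 = 0.036432 m
800–1660 m: 0.26 × 860 × 0.91×10⁻⁴ = 0.0203476 m
Δh = 0.04290 + 0.036432 + 0.0203476 = 0.0996796 m ≈ 0.10 m

Δh ≈ 0.10 m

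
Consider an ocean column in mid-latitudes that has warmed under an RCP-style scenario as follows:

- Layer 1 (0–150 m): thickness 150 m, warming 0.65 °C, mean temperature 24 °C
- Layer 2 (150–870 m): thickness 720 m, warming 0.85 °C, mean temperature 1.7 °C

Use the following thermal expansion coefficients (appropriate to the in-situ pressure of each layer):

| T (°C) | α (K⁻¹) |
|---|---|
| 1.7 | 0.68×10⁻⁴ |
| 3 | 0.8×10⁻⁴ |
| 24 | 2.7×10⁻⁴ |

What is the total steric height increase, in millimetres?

Δh ≈ 67.9 mm

Layer 1 at 24 °C → α = 2.7×10⁻⁴ K⁻¹
Layer 2 at 1.7 °C → α = 0.68×10⁻⁴ K⁻¹
150 × 0.65 × 2.7×10⁻⁴ = 0.026325 m
Layer 2: 0.85 × 0.68×10⁻⁴ × 720 = 0.041616 m
Δh = 0.026325 + 0.041616 = 0.067941 m ≈ 67.9 mm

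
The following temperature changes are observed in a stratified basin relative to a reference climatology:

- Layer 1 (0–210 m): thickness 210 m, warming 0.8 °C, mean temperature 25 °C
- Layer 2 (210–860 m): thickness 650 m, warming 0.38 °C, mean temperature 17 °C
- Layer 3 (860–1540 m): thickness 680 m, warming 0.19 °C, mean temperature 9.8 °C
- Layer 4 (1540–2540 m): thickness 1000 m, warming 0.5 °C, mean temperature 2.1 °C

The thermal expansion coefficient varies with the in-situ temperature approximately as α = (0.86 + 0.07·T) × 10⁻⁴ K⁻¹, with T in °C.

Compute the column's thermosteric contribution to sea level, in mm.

Δh ≈ 165 mm

Layer 1: α = (0.86 + 0.07×25)×10⁻⁴ = 2.61×10⁻⁴ K⁻¹
Layer 2: α = (0.86 + 0.07×17)×10⁻⁴ = 2.05×10⁻⁴ K⁻¹
Layer 3: α = (0.86 + 0.07×9.8)×10⁻⁴ = 1.546×10⁻⁴ K⁻¹
Layer 4: α = (0.86 + 0.07×2.1)×10⁻⁴ = 1.007×10⁻⁴ K⁻¹
0.8 × 210 × 2.61×10⁻⁴ = 0.043848 m
0.38 × 650 × 2.05×10⁻⁴ = 0.050635 m
1.546×10⁻⁴ × 0.19 × 680 = 0.01997432 m
1540–2540 m: 0.5 × 1.007×10⁻⁴ × 1000 = 0.05035 m
Δh = 0.043848 + 0.050635 + 0.01997432 + 0.05035 = 0.16480732 m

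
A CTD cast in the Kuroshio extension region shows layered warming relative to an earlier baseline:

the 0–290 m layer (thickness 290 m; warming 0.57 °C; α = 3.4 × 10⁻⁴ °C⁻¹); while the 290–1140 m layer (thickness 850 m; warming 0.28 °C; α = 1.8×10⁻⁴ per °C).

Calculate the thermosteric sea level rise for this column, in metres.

Δh = 0.0990 m

3.4×10⁻⁴ × 0.57 × 290 = 0.056202 m
1.8×10⁻⁴ × 850 × 0.28 = 0.04284 m
Δh = 0.056202 + 0.04284 = 0.099042 m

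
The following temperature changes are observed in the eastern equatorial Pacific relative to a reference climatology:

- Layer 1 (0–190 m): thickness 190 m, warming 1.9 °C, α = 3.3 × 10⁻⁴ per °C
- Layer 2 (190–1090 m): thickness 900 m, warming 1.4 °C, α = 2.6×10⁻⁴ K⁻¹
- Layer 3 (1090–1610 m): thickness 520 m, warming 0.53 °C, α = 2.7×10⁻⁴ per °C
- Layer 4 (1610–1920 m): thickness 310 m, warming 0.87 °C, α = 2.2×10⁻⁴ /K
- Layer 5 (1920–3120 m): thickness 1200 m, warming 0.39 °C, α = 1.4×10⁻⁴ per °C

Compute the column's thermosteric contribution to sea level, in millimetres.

0–190 m: 1.9 × 190 × 3.3×10⁻⁴ = 0.11913 m
Layer 2: 2.6×10⁻⁴ × 1.4 × 900 = 0.32760 m
1090–1610 m: 2.7×10⁻⁴ × 520 × 0.53 = 0.074412 m
2.2×10⁻⁴ × 310 × 0.87 = 0.059334 m
0.39 × 1200 × 1.4×10⁻⁴ = 0.06552 m
Δh = 0.11913 + 0.32760 + 0.074412 + 0.059334 + 0.06552 = 0.645996 m

Δh ≈ 646 mm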